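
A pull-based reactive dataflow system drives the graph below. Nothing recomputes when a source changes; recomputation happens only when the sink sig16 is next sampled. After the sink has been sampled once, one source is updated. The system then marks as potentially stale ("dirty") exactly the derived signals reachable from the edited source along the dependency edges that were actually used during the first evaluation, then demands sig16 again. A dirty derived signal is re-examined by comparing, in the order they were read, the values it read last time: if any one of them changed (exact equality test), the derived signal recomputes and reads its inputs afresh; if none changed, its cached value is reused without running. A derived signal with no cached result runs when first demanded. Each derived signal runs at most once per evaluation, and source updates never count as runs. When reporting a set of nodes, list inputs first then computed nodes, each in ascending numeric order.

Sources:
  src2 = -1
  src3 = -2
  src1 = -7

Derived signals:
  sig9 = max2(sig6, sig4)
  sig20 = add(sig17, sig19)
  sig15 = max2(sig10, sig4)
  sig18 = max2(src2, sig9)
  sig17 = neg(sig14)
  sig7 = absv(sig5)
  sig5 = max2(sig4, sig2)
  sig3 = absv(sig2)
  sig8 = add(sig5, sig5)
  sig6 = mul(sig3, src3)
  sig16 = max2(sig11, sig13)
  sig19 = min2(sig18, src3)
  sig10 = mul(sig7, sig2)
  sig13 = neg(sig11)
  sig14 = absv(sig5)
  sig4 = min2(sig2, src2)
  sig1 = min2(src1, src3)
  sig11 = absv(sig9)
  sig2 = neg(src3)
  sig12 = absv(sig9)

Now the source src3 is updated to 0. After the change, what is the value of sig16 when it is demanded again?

New value of sig16: 0.

First evaluation (everything demanded from the output):
  sig2 = neg(-2) = 2
  sig3 = absv(2) = 2
  sig4 = min2(2, -1) = -1
  sig6 = mul(2, -2) = -4
  sig9 = max2(-4, -1) = -1
  sig11 = absv(-1) = 1
  sig13 = neg(1) = -1
  sig16 = max2(1, -1) = 1

Propagation after the edit:
  sig2: runs — src3 -2->0; result 0.
  sig3: runs — sig2 2->0; result 0.
  sig4: runs — sig2 2->0; result -1 (same value as before).
  sig6: runs — sig3 2->0; src3 -2->0; result 0.
  sig9: runs — sig6 -4->0; result 0.
  sig11: runs — sig9 -1->0; result 0.
  sig13: runs — sig11 1->0; result 0.
  sig16: runs — sig11 1->0; sig13 -1->0; result 0.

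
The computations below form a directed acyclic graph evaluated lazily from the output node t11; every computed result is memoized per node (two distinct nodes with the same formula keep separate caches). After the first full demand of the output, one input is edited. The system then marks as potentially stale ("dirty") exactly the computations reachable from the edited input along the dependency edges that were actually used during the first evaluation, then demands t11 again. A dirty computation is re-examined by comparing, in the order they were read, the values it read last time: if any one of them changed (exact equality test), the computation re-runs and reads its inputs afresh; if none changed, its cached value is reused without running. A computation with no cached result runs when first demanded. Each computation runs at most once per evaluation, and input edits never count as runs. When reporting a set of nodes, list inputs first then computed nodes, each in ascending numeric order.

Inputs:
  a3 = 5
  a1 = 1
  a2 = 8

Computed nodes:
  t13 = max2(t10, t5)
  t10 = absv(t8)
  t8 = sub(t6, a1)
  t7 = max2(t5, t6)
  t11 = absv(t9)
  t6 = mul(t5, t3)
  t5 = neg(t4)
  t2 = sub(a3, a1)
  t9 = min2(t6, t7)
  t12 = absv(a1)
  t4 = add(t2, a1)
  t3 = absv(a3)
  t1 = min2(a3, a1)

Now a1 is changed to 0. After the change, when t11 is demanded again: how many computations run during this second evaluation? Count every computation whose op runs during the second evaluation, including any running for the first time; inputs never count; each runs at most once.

2 computations run: t2, t4.
Note the absorption at t4: it re-runs yet its value is the same, leaving the output's value untouched.

First demand of the output computes:
  t2 = sub(5, 1) = 4
  t3 = absv(5) = 5
  t4 = add(4, 1) = 5
  t5 = neg(5) = -5
  t6 = mul(-5, 5) = -25
  t7 = max2(-5, -25) = -5
  t9 = min2(-25, -5) = -25
  t11 = absv(-25) = 25

After the edit, cleaning proceeds:
  t2: a read changed (a1 1->0) — executes, giving 5.
  t4: a read changed (t2 4->5; a1 1->0) — executes, giving 5 — identical to its old value.
  t5: dirty, but its reads are unchanged (t4 unchanged); cached -5 stands.
  t6: dirty, but its reads are unchanged (t5 unchanged, t3 unchanged); cached -25 stands.
  t7: dirty, but its reads are unchanged (t5 unchanged, t6 unchanged); cached -5 stands.
  t9: dirty, but its reads are unchanged (t6 unchanged, t7 unchanged); cached -25 stands.
  t11: dirty, but its reads are unchanged (t9 unchanged); cached 25 stands.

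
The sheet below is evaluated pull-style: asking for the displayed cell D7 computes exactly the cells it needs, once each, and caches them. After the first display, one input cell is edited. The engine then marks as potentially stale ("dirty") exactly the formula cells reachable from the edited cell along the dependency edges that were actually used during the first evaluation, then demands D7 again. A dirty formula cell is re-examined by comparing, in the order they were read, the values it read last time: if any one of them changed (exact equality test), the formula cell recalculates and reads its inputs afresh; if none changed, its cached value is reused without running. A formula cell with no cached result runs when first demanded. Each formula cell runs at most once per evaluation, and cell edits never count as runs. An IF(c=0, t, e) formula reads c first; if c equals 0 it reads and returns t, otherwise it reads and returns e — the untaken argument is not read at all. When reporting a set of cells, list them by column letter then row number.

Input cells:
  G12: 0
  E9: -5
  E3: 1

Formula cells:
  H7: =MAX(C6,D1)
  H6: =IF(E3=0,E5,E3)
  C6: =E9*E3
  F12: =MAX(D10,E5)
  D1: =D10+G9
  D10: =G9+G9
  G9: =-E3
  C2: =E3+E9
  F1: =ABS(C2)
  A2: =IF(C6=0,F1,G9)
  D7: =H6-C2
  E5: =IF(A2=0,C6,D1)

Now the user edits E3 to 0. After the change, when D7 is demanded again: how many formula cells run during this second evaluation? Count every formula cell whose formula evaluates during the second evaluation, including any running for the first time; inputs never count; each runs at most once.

10 formula cells run: A2, C2, C6, D1, D7, D10, E5, F1, G9, H6.
Note the branch switch — A2, C6, D1, D10, E5, F1, G9 had no cache and run now for the first time.

First demand of the output computes:
  C2 = 1 + -5 = -4
  H6 = IF(E3=0: E3=1 -> else branch E3) = 1
  D7 = 1 - -4 = 5

After the edit, cleaning proceeds:
  C2: a read changed (E3 1->0) — executes, giving -5.
  C6: had never run; runs now, result 0.
  F1: had never run; runs now, result 5.
  G9: had never run; runs now, result 0.
  A2: had never run; runs now, result 5.
  D10: had never run; runs now, result 0.
  D1: had never run; runs now, result 0.
  E5: had never run; runs now, result 0.
  H6: a read changed (E3 1->0; E3 1->0) — executes, giving 0.
  D7: a read changed (H6 1->0; C2 -4->-5) — executes, giving 5 — identical to its old value.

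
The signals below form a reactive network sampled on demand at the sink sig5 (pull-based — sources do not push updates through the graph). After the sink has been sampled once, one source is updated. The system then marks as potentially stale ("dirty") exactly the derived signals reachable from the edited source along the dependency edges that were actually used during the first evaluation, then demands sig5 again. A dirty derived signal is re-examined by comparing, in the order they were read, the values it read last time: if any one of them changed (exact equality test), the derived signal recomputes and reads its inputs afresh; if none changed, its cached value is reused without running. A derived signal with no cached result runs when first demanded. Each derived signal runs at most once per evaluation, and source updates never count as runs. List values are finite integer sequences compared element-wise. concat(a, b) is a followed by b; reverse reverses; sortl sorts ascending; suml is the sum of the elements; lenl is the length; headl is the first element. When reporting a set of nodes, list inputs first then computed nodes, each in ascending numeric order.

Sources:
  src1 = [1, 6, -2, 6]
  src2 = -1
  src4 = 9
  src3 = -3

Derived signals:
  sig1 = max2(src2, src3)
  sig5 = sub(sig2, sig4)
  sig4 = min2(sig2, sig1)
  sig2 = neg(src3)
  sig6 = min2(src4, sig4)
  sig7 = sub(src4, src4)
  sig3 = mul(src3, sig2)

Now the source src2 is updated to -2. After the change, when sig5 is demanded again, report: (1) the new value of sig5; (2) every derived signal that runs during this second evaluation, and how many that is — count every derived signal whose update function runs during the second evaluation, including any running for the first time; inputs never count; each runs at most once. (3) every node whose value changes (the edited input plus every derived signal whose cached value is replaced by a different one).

Initial pass — values computed on the first demand:
  sig1 = max2(-1, -3) = -1
  sig2 = neg(-3) = 3
  sig4 = min2(3, -1) = -1
  sig5 = sub(3, -1) = 4

Second demand — change propagation:
  sig1: re-runs because src2 -1->-2; new result -2.
  sig4: re-runs because sig1 -1->-2; new result -2.
  sig5: re-runs because sig4 -1->-2; new result 5.

sig5 now evaluates to 5.
Run set: sig1, sig4, sig5 (3 run).
Changed values: src2, sig1, sig4, sig5.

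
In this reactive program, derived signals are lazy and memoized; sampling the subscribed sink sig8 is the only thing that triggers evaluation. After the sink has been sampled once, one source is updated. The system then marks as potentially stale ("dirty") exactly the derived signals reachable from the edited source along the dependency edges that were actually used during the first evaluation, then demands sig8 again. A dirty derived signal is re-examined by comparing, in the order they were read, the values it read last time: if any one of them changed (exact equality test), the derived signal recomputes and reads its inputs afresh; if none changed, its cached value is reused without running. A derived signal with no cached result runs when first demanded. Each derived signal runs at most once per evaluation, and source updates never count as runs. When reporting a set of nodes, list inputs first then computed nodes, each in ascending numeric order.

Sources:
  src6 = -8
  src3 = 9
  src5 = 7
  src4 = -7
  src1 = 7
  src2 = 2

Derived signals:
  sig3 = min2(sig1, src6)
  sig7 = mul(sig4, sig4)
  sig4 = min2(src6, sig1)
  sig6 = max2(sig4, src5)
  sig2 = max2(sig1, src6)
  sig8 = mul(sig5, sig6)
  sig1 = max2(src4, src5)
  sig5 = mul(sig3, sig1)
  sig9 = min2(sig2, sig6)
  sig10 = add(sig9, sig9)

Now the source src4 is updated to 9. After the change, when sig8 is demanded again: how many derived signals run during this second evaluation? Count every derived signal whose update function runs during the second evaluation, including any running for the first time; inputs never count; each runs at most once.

First demand of the output computes:
  sig1 = max2(-7, 7) = 7
  sig3 = min2(7, -8) = -8
  sig4 = min2(-8, 7) = -8
  sig5 = mul(-8, 7) = -56
  sig6 = max2(-8, 7) = 7
  sig8 = mul(-56, 7) = -392

After the edit, cleaning proceeds:
  sig1: a read changed (src4 -7->9) — executes, giving 9.
  sig3: a read changed (sig1 7->9) — executes, giving -8 — identical to its old value.
  sig4: a read changed (sig1 7->9) — executes, giving -8 — identical to its old value.
  sig5: a read changed (sig1 7->9) — executes, giving -72.
  sig6: dirty, but its reads are unchanged (sig4 unchanged, src5 unchanged); cached 7 stands.
  sig8: a read changed (sig5 -56->-72) — executes, giving -504.

Note where the cutoff bites: sig6 is checked, finds nothing changed, and keeps its cache.

5 derived signals run: sig1, sig3, sig4, sig5, sig8.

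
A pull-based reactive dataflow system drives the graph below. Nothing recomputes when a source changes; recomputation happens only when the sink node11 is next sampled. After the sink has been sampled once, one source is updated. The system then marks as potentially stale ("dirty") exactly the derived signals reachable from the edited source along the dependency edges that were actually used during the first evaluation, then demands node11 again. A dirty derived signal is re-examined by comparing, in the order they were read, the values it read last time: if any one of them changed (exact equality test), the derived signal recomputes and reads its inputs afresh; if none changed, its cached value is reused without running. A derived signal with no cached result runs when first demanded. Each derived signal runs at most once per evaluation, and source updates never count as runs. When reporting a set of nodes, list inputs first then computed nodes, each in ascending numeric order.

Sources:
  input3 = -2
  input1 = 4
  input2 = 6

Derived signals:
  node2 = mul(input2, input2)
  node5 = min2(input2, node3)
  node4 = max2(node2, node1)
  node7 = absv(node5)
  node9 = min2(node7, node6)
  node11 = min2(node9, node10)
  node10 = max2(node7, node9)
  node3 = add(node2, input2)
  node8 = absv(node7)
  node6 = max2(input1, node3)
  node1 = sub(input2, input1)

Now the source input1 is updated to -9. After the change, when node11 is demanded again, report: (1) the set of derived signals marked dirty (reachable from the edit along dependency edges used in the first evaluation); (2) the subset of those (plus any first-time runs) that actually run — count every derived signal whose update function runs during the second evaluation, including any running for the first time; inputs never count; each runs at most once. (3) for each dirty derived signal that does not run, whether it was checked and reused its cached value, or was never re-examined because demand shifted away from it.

First evaluation (everything demanded from the output):
  node2 = mul(6, 6) = 36
  node3 = add(36, 6) = 42
  node5 = min2(6, 42) = 6
  node6 = max2(4, 42) = 42
  node7 = absv(6) = 6
  node9 = min2(6, 42) = 6
  node10 = max2(6, 6) = 6
  node11 = min2(6, 6) = 6

Propagation after the edit:
  node6: runs — input1 4->-9; result 42 (same value as before).
  node9: checked — values it read are unchanged (node7 unchanged, node6 unchanged); reused cached 6 without running.
  node10: checked — values it read are unchanged (node7 unchanged, node9 unchanged); reused cached 6 without running.
  node11: checked — values it read are unchanged (node9 unchanged, node10 unchanged); reused cached 6 without running.

Key observation: the change is absorbed at node6 — it re-runs but produces the same value, and the output's value is unchanged.

Marked dirty: node6, node9, node10, node11.
Derived signals that run: node6 — 1 in total.
Checked but reused from cache: node9, node10, node11.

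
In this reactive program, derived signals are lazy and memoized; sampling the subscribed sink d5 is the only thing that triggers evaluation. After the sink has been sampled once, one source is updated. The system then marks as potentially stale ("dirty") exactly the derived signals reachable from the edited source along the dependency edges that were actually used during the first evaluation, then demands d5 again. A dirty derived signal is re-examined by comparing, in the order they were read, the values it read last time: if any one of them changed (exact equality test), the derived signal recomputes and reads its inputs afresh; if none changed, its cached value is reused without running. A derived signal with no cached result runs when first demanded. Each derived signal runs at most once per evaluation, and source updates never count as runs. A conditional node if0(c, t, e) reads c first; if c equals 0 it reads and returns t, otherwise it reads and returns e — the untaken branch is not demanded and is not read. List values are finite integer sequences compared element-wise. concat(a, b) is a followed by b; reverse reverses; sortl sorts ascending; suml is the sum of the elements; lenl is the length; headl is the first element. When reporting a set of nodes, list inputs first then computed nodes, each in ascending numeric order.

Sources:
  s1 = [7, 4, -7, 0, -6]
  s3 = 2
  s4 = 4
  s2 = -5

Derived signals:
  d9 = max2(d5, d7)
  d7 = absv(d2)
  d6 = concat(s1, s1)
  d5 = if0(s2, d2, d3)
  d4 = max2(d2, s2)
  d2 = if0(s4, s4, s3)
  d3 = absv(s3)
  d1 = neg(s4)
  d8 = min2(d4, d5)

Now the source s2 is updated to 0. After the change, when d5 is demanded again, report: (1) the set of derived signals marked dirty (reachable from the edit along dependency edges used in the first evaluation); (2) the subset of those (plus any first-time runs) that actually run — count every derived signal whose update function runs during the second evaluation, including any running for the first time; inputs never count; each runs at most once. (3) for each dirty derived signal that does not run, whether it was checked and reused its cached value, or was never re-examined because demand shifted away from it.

The edit dirties: d5.
2 derived signals run: d2, d5.
No dirty derived signal escaped a run.
Note the branch switch — d2 had no cache and runs now for the first time.

First demand of the output computes:
  d3 = absv(2) = 2
  d5 = if0(s2=-5 -> else branch d3) = 2

After the edit, cleaning proceeds:
  d2: had never run; runs now, result 2.
  d5: a read changed (s2 -5->0) — executes, giving 2 — identical to its old value.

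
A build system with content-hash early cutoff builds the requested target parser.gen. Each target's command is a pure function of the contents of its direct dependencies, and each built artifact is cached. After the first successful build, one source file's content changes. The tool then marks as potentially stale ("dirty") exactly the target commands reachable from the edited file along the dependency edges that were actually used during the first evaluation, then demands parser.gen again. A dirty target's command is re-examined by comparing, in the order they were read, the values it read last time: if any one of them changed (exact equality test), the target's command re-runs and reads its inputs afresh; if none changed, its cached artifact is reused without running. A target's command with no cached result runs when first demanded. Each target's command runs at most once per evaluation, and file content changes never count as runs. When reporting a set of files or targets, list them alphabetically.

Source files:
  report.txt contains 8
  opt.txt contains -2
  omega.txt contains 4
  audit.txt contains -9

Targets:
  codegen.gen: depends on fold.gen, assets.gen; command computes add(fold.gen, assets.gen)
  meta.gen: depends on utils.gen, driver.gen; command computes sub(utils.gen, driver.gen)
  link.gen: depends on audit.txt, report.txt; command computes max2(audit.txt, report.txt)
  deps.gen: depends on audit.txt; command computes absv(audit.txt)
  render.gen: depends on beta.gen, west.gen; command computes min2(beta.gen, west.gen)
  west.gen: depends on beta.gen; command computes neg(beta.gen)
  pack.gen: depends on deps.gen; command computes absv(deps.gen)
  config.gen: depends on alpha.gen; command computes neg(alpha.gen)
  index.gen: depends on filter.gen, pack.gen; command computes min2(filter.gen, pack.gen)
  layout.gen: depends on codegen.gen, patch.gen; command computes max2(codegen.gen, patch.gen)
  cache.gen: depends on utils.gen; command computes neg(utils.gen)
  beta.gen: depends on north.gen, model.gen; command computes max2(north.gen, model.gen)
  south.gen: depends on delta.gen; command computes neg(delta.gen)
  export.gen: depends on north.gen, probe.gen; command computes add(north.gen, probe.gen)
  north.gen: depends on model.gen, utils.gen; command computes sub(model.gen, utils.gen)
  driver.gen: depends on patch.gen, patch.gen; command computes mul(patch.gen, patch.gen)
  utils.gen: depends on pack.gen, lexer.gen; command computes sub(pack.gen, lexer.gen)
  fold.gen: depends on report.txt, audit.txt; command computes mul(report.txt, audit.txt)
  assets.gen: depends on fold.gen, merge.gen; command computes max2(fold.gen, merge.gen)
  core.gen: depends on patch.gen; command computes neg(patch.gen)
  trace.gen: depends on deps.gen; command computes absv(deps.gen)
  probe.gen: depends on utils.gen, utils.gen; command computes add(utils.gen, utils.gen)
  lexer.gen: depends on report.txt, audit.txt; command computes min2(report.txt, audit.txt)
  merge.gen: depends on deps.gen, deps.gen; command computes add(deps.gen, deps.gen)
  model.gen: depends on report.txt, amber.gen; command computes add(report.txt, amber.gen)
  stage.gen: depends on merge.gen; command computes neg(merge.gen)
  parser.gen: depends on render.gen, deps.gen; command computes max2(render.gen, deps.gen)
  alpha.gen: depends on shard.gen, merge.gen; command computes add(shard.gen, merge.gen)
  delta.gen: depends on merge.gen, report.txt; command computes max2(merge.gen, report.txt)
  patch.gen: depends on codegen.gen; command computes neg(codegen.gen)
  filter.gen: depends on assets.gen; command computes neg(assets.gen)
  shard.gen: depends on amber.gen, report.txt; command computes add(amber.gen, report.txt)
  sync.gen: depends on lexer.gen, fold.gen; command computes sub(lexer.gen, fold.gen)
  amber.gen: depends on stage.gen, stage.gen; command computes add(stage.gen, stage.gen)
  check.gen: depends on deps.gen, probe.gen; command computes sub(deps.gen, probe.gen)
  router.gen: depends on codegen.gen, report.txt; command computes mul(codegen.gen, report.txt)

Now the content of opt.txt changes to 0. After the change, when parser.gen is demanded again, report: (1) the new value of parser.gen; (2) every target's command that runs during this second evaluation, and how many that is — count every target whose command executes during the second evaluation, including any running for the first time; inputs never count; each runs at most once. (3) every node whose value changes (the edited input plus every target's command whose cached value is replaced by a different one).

First evaluation (everything demanded from the output):
  deps.gen = absv(-9) = 9
  lexer.gen = min2(8, -9) = -9
  merge.gen = add(9, 9) = 18
  pack.gen = absv(9) = 9
  stage.gen = neg(18) = -18
  amber.gen = add(-18, -18) = -36
  model.gen = add(8, -36) = -28
  utils.gen = sub(9, -9) = 18
  north.gen = sub(-28, 18) = -46
  beta.gen = max2(-46, -28) = -28
  west.gen = neg(-28) = 28
  render.gen = min2(-28, 28) = -28
  parser.gen = max2(-28, 9) = 9

Propagation after the edit:
  opt.txt feeds no computation that the output demands — nothing is marked dirty and nothing runs.

Key observation: opt.txt is never demanded by the output, so the edit triggers no recomputation at all.

New value of parser.gen: 9.
Target commands that run: none — 0 in total.
Values that change: opt.txt.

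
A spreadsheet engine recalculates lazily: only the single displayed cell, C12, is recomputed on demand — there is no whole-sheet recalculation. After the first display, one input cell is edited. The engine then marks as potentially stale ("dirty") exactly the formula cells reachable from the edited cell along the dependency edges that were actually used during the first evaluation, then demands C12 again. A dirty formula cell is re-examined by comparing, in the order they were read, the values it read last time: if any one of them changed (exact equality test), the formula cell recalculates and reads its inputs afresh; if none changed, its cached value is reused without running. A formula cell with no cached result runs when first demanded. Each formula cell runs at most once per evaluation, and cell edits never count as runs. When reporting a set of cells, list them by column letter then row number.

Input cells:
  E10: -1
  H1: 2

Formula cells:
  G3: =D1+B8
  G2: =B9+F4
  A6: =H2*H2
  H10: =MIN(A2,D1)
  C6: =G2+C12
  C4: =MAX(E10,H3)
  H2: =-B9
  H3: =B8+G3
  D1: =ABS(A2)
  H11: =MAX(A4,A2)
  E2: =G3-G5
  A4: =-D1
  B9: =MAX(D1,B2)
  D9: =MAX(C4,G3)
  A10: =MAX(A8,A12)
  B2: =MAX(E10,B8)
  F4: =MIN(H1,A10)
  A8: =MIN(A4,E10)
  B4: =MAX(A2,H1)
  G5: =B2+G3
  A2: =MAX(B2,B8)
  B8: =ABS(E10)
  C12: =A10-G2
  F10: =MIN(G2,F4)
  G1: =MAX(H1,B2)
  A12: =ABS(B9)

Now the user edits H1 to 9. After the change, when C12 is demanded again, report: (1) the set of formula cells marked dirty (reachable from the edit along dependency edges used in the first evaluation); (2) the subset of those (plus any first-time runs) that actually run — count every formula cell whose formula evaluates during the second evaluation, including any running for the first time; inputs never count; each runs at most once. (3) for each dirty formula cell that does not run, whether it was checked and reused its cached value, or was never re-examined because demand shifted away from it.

First evaluation (everything demanded from the output):
  B8 = ABS(-1) = 1
  B2 = MAX(-1, 1) = 1
  A2 = MAX(1, 1) = 1
  D1 = ABS(1) = 1
  A4 = -(1) = -1
  A8 = MIN(-1, -1) = -1
  B9 = MAX(1, 1) = 1
  A12 = ABS(1) = 1
  A10 = MAX(-1, 1) = 1
  F4 = MIN(2, 1) = 1
  G2 = 1 + 1 = 2
  C12 = 1 - 2 = -1

Propagation after the edit:
  F4: runs — H1 2->9; result 1 (same value as before).
  G2: checked — values it read are unchanged (B9 unchanged, F4 unchanged); reused cached 2 without running.
  C12: checked — values it read are unchanged (A10 unchanged, G2 unchanged); reused cached -1 without running.

Key observation: the change is absorbed at F4 — it re-runs but produces the same value, and the output's value is unchanged.

Marked dirty: C12, F4, G2.
Formula cells that run: F4 — 1 in total.
Checked but reused from cache: C12, G2.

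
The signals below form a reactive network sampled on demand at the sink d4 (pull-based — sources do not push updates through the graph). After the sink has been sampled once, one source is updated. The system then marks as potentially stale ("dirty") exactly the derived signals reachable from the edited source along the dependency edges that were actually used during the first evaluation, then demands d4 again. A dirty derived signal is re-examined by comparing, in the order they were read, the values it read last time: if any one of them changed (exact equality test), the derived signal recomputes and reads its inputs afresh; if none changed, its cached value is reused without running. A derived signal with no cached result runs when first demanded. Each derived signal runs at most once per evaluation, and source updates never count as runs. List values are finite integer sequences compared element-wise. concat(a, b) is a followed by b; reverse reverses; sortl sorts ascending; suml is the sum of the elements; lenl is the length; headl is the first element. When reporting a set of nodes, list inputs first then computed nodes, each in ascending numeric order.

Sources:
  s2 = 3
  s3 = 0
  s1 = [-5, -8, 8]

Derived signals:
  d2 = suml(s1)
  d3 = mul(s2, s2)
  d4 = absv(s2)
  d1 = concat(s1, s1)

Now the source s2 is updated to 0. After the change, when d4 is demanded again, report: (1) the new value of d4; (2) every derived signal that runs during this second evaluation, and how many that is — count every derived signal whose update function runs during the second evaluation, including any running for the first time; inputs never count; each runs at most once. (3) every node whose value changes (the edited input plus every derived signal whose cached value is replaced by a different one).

Initial pass — values computed on the first demand:
  d4 = absv(3) = 3

Second demand — change propagation:
  d4: re-runs because s2 3->0; new result 0.

d4 now evaluates to 0.
Run set: d4 (1 run).
Changed values: s2, d4.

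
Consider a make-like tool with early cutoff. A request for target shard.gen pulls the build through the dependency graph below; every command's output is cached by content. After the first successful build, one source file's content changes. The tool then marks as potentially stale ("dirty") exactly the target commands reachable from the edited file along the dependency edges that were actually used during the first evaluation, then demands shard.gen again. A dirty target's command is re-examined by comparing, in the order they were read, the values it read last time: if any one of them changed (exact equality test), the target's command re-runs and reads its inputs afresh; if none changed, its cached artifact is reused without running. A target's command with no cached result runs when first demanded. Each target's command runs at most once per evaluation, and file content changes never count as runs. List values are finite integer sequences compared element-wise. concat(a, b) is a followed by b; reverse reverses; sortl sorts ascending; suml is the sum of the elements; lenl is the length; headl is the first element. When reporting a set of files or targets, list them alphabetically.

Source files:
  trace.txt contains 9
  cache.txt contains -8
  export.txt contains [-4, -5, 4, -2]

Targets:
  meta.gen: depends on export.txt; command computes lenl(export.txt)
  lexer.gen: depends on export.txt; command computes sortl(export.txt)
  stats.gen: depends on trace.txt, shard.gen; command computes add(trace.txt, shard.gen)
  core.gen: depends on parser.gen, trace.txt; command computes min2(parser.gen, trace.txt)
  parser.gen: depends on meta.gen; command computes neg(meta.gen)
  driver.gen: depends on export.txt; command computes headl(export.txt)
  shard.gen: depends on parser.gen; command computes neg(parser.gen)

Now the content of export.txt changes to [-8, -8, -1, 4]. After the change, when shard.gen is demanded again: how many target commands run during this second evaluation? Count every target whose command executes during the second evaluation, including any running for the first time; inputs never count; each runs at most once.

1 target commands run: meta.gen.
Note the absorption at meta.gen: it re-runs yet its value is the same, leaving the output's value untouched.

First demand of the output computes:
  meta.gen = lenl([-4, -5, 4, -2]) = 4
  parser.gen = neg(4) = -4
  shard.gen = neg(-4) = 4

After the edit, cleaning proceeds:
  meta.gen: a read changed (export.txt [-4, -5, 4, -2]->[-8, -8, -1, 4]) — executes, giving 4 — identical to its old value.
  parser.gen: dirty, but its reads are unchanged (meta.gen unchanged); cached -4 stands.
  shard.gen: dirty, but its reads are unchanged (parser.gen unchanged); cached 4 stands.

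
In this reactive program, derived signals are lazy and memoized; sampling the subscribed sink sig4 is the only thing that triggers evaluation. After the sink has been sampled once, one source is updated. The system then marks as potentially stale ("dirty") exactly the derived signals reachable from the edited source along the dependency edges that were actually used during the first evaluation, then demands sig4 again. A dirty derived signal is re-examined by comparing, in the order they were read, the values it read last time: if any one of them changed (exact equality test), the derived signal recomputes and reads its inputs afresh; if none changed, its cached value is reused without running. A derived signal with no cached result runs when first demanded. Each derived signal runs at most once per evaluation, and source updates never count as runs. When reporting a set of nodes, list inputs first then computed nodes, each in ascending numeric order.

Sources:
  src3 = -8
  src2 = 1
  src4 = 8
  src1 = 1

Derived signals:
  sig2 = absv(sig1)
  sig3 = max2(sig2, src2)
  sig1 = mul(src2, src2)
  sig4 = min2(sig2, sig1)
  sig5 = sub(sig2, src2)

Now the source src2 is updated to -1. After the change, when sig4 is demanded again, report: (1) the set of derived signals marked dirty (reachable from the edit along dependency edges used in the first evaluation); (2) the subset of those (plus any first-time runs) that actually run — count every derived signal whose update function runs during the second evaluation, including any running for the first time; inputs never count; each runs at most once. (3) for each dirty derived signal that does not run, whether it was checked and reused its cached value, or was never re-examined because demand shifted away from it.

First demand of the output computes:
  sig1 = mul(1, 1) = 1
  sig2 = absv(1) = 1
  sig4 = min2(1, 1) = 1

After the edit, cleaning proceeds:
  sig1: a read changed (src2 1->-1; src2 1->-1) — executes, giving 1 — identical to its old value.
  sig2: dirty, but its reads are unchanged (sig1 unchanged); cached 1 stands.
  sig4: dirty, but its reads are unchanged (sig2 unchanged, sig1 unchanged); cached 1 stands.

Note the absorption at sig1: it re-runs yet its value is the same, leaving the output's value untouched.

The edit dirties: sig1, sig2, sig4.
1 derived signals run: sig1.
Cache hits after checking: sig2, sig4.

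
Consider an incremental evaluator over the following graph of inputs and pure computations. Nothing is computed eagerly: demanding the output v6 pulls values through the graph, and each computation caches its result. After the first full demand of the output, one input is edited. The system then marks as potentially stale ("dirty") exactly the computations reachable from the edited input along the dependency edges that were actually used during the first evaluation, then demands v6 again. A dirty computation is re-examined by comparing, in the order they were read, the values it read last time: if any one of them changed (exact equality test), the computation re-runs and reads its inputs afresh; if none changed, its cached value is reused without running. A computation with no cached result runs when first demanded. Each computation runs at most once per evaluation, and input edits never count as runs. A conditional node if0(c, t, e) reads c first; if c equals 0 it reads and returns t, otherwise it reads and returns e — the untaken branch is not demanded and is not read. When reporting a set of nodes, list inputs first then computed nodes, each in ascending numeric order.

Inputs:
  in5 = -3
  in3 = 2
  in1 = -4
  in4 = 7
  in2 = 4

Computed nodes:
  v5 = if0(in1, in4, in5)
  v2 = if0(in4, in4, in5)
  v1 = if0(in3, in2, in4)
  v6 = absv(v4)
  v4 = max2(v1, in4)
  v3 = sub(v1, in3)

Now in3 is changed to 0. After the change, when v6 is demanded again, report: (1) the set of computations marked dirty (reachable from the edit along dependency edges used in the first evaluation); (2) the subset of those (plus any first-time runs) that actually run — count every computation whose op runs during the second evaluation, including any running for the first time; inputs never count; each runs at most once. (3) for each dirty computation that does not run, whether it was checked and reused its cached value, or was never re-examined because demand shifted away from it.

Dirty set: v1, v4, v6.
Run set: v1, v4 (2 run).
Re-examined without running (cache reused): v6.
The important point: v4 recomputes to an identical value, and the output ends up unchanged.

Initial pass — values computed on the first demand:
  v1 = if0(in3=2 -> else branch in4) = 7
  v4 = max2(7, 7) = 7
  v6 = absv(7) = 7

Second demand — change propagation:
  v1: re-runs because in3 2->0; new result 4.
  v4: re-runs because v1 7->4; new result 7 (unchanged).
  v6: re-examined; everything it read last time is the same (v4 unchanged) — cache 7 kept, no run.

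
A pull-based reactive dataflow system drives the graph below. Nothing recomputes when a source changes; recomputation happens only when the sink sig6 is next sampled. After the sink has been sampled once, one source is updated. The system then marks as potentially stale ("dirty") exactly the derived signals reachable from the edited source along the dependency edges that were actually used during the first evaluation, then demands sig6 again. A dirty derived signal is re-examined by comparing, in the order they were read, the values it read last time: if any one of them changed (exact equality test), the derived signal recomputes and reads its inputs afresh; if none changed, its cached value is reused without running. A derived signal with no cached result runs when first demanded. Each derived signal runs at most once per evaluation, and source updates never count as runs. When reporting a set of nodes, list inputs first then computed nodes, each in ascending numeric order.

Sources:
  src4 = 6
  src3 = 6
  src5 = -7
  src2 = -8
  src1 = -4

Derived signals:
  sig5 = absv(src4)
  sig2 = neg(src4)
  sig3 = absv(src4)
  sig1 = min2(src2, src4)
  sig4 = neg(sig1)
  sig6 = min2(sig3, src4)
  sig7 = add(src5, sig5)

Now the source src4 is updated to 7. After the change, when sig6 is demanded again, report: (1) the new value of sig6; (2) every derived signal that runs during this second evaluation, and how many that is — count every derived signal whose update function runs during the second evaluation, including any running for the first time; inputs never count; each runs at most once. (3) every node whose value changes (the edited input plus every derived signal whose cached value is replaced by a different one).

First evaluation (everything demanded from the output):
  sig3 = absv(6) = 6
  sig6 = min2(6, 6) = 6

Propagation after the edit:
  sig3: runs — src4 6->7; result 7.
  sig6: runs — sig3 6->7; src4 6->7; result 7.

New value of sig6: 7.
Derived signals that run: sig3, sig6 — 2 in total.
Values that change: src4, sig3, sig6.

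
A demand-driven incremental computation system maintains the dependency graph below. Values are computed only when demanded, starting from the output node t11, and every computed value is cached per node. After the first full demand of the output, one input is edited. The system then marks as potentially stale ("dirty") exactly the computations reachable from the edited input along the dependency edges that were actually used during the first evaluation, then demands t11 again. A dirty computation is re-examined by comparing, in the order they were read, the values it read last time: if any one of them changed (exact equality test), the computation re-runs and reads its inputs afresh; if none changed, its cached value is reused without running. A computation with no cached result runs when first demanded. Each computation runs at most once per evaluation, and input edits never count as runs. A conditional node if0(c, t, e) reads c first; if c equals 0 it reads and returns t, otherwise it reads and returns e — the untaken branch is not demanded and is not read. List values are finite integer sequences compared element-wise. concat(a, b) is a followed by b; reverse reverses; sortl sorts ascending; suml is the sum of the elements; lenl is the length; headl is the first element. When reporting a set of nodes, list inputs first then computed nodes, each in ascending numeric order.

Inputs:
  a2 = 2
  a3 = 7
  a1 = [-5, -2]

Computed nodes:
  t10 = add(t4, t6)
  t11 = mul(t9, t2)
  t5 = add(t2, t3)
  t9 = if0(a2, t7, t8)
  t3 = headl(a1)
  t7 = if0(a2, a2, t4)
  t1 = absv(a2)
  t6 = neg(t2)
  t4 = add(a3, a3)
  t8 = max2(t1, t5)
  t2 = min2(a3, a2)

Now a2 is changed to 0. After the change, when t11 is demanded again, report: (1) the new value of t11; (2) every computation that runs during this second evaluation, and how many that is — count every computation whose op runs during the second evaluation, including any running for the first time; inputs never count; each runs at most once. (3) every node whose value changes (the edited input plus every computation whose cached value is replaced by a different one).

New value of t11: 0.
Computations that run: t2, t7, t9, t11 — 4 in total.
Values that change: a2, t2, t9, t11.
Key observation: a condition flipped, so demand moved to the other branch — t1, t5, t8 are never re-examined.

First evaluation (everything demanded from the output):
  t1 = absv(2) = 2
  t2 = min2(7, 2) = 2
  t3 = headl([-5, -2]) = -5
  t5 = add(2, -5) = -3
  t8 = max2(2, -3) = 2
  t9 = if0(a2=2 -> else branch t8) = 2
  t11 = mul(2, 2) = 4

Propagation after the edit:
  t1: marked dirty but never re-examined — demand shifted away from it.
  t2: runs — a2 2->0; result 0.
  t5: marked dirty but never re-examined — demand shifted away from it.
  t7: demanded for the first time — runs, produces 0.
  t8: marked dirty but never re-examined — demand shifted away from it.
  t9: runs — a2 2->0; result 0.
  t11: runs — t9 2->0; t2 2->0; result 0.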